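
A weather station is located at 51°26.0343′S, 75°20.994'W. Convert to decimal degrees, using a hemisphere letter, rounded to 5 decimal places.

51.43391° S, 75.34990° W

Latitude: 26.0343′ = 0.433905°; total 51.433905
λ: 75 + 20.994/60 = 75.349900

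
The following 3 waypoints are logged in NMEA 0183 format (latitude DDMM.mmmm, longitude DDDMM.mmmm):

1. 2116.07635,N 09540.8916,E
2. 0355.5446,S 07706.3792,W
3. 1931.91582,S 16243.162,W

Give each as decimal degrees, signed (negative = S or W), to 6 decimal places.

Point 1:
  Lat: degrees = first 2 digits = 21, minutes = 16.07635; 21 + 16.07635/60 = 21.2679392
  N ⇒ keep positive
  Lon: split at 3 digits → 095° and 40.8916′; 95 + 40.8916/60 = 95.6815267
  E → positive
Point 2:
  Latitude: split at 2 digits → 03° and 55.5446′; 3 + 55.5446/60 = 3.9257433
  S → negative
  λ: split at 3 digits → 077° and 6.3792′; 77 + 6.3792/60 = 77.1063200
  hemisphere W, so the sign is −
Point 3:
  φ: degrees = first 2 digits = 19, minutes = 31.91582; 19 + 31.91582/60 = 19.5319303
  hemisphere S, so the sign is −
  λ: split at 3 digits → 162° and 43.162′; 162 + 43.162/60 = 162.7193667
  W → negative

1. 21.267939, 95.681527
2. -3.925743, -77.106320
3. -19.531930, -162.719367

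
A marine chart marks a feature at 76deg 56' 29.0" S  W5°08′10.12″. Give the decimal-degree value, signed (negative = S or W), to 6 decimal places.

Lat: 76 + 56/60 + 29/3600 = 76.9413889
S → negative
λ: 8′ + 10.12″ = 8.16867′; 5 + 8.16867/60 = 5.1361444
hemisphere W, so the sign is −

-76.941389, -5.136144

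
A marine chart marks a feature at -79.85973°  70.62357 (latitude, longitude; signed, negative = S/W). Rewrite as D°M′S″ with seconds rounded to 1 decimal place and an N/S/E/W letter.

79°51′35.0″ S, 70°37′24.9″ E

Latitude is negative → S; |value| = 79.859730
Latitude: 0.859730° → 51.58380′; 0.58380 × 60 = 35.028″
λ: whole degrees 70; 37.41420′ → 37′ and 24.852″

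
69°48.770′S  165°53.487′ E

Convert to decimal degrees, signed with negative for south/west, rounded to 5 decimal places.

-69.81283, 165.89145

Lat: 69 + 48.77/60 = 69.812833
S ⇒ negate
Longitude: 53.487′ = 0.891450°; total 165.891450
E → positive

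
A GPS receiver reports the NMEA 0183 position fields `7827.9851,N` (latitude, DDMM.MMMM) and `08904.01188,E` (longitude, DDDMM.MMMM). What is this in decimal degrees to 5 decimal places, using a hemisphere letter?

Latitude: degrees = first 2 digits = 78, minutes = 27.9851; 78 + 27.9851/60 = 78.466418
Longitude: split at 3 digits → 089° and 4.01188′; 89 + 4.01188/60 = 89.066865

78.46642° N, 89.06686° E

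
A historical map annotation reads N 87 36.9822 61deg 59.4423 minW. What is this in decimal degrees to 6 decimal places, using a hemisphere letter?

87.616370° N, 61.990705° W

Latitude: 87 + 36.9822/60 = 87.6163700
Lon: 59.4423′ = 0.990705°; total 61.9907050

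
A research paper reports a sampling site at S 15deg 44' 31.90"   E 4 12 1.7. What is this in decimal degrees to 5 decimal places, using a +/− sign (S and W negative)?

Latitude: 15 + 44/60 + 31.9/3600 = 15.742194
hemisphere S, so the sign is −
Longitude: 12′ + 1.7″ = 12.02833′; 4 + 12.02833/60 = 4.200472
E → positive

-15.74219, 4.20047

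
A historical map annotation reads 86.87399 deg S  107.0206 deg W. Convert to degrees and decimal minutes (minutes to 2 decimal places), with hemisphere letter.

86° 52.44′ S, 107° 1.24′ W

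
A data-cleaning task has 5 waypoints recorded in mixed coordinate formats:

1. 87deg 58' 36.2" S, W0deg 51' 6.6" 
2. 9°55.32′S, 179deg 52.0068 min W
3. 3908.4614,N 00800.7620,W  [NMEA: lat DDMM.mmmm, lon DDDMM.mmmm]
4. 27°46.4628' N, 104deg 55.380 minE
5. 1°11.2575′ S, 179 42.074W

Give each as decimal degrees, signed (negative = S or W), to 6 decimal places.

1. -87.976722, -0.851833
2. -9.922000, -179.866780
3. 39.141023, -8.012700
4. 27.774380, 104.923000
5. -1.187625, -179.701233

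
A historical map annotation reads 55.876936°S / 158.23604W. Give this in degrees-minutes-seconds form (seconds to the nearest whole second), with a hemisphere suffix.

Lat: 0.876936° → 52.61616′; 0.61616 × 60 = 36.97″
λ: 0.236040 × 60 = 14.16240′ → 14′, remainder × 60 = 9.74″

55°52′37″ S, 158°14′10″ W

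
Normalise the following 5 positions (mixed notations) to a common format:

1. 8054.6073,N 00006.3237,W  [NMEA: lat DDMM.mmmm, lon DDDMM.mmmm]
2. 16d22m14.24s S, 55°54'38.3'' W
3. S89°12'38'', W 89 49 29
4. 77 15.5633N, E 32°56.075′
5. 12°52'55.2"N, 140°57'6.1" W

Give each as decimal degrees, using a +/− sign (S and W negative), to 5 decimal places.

Point 1:
  Lat: split at 2 digits → 80° and 54.6073′; 80 + 54.6073/60 = 80.910122
  N ⇒ keep positive
  Longitude: degrees = first 3 digits = 0, minutes = 6.3237; 0 + 6.3237/60 = 0.105395
  W ⇒ negate
Point 2:
  φ: 16 + 22/60 + 14.24/3600 = 16.370622
  S → negative
  λ: 55° + 54/60 + 38.3/3600 = 55 + 0.900000 + 0.010639 = 55.910639
  hemisphere W, so the sign is −
Point 3:
  Latitude: 89° + 12/60 + 38/3600 = 89 + 0.200000 + 0.010556 = 89.210556
  S ⇒ negate
  Longitude: 49′ + 29″ = 49.48333′; 89 + 49.48333/60 = 89.824722
  hemisphere W, so the sign is −
Point 4:
  Latitude: 15.5633′ = 0.259388°; total 77.259388
  N ⇒ keep positive
  λ: 32 + 56.075/60 = 32.934583
  E ⇒ keep positive
Point 5:
  Lat: 12 + 52/60 + 55.2/3600 = 12.882000
  N ⇒ keep positive
  Lon: 140 + 57/60 + 6.1/3600 = 140.951694
  hemisphere W, so the sign is −

1. 80.91012, -0.10540
2. -16.37062, -55.91064
3. -89.21056, -89.82472
4. 77.25939, 32.93458
5. 12.88200, -140.95169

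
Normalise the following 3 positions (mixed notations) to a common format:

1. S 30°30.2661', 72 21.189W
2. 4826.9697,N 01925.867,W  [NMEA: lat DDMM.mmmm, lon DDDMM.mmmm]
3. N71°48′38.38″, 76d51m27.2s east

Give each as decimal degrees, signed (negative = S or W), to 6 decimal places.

Point 1:
  φ: 30.2661′ = 0.504435°; total 30.5044350
  S ⇒ negate
  Lon: 21.189′ = 0.353150°; total 72.3531500
  W → negative
Point 2:
  Latitude: degrees = first 2 digits = 48, minutes = 26.9697; 48 + 26.9697/60 = 48.4494950
  N → positive
  Lon: split at 3 digits → 019° and 25.867′; 19 + 25.867/60 = 19.4311167
  W → negative
Point 3:
  Lat: 71 + 48/60 + 38.38/3600 = 71.8106611
  N ⇒ keep positive
  Longitude: 51′ + 27.2″ = 51.45333′; 76 + 51.45333/60 = 76.8575556
  E → positive

1. -30.504435, -72.353150
2. 48.449495, -19.431117
3. 71.810661, 76.857556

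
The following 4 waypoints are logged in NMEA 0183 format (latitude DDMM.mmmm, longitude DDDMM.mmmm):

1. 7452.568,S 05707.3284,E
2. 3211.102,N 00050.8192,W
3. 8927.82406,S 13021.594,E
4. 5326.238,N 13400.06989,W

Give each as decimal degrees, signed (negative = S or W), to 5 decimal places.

1. -74.87613, 57.12214
2. 32.18503, -0.84699
3. -89.46373, 130.35990
4. 53.43730, -134.00116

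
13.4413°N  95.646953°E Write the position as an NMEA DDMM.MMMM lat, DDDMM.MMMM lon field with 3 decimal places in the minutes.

φ: fractional part 0.441300 → 26.47800 minutes
Longitude: minutes = (95.646953 − 95) × 60 = 38.81718

1326.478,N / 09538.817,E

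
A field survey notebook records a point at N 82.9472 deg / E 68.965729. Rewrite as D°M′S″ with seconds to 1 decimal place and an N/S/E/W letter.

Lat: 0.947200 × 60 = 56.83200′ → 56′, remainder × 60 = 49.920″
λ: 0.965729 × 60 = 57.94374′ → 57′, remainder × 60 = 56.624″

82°56′49.9″ N, 68°57′56.6″ E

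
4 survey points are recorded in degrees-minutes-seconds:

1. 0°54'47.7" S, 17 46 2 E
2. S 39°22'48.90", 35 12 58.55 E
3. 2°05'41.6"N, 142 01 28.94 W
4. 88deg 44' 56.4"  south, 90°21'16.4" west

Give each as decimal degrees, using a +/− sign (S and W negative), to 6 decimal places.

1. -0.913250, 17.767222
2. -39.380250, 35.216264
3. 2.094889, -142.024706
4. -88.749000, -90.354556

Point 1:
  φ: 0 + 54/60 + 47.7/3600 = 0.9132500
  hemisphere S, so the sign is −
  Longitude: 17° + 46/60 + 2/3600 = 17 + 0.766667 + 0.000556 = 17.7672222
  E → positive
Point 2:
  φ: 39 + 22/60 + 48.9/3600 = 39.3802500
  hemisphere S, so the sign is −
  λ: 35 + 12/60 + 58.55/3600 = 35.2162639
  E ⇒ keep positive
Point 3:
  Latitude: 2 + 5/60 + 41.6/3600 = 2.0948889
  N ⇒ keep positive
  λ: 142 + 1/60 + 28.94/3600 = 142.0247056
  W ⇒ negate
Point 4:
  Latitude: 44′ + 56.4″ = 44.94000′; 88 + 44.94000/60 = 88.7490000
  S ⇒ negate
  Longitude: 21′ + 16.4″ = 21.27333′; 90 + 21.27333/60 = 90.3545556
  hemisphere W, so the sign is −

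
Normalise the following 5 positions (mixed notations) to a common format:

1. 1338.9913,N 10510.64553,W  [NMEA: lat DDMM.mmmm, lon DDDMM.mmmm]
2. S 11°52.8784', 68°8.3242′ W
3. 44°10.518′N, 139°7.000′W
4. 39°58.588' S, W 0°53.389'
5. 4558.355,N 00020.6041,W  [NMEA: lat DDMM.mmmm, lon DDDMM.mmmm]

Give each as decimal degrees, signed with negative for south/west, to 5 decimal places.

1. 13.64986, -105.17743
2. -11.88131, -68.13874
3. 44.17530, -139.11667
4. -39.97647, -0.88982
5. 45.97258, -0.34340

Point 1:
  Lat: degrees = first 2 digits = 13, minutes = 38.9913; 13 + 38.9913/60 = 13.649855
  N → positive
  λ: degrees = first 3 digits = 105, minutes = 10.64553; 105 + 10.64553/60 = 105.177426
  W → negative
Point 2:
  φ: 52.8784′ = 0.881307°; total 11.881307
  S → negative
  Lon: 68 + 8.3242/60 = 68.138737
  W ⇒ negate
Point 3:
  φ: 10.518′ = 0.175300°; total 44.175300
  N ⇒ keep positive
  Longitude: 7′ = 0.116667°; total 139.116667
  W → negative
Point 4:
  Lat: 58.588′ = 0.976467°; total 39.976467
  S → negative
  Longitude: 53.389′ = 0.889817°; total 0.889817
  W ⇒ negate
Point 5:
  Lat: degrees = first 2 digits = 45, minutes = 58.355; 45 + 58.355/60 = 45.972583
  N ⇒ keep positive
  λ: degrees = first 3 digits = 0, minutes = 20.6041; 0 + 20.6041/60 = 0.343402
  W → negative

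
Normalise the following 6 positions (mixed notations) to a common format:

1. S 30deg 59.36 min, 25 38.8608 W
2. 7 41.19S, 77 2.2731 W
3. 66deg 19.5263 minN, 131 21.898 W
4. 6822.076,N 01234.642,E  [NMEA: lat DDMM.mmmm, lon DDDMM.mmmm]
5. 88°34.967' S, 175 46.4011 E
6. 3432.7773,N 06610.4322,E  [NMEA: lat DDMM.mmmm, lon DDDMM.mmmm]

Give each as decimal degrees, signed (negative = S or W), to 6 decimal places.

1. -30.989333, -25.647680
2. -7.686500, -77.037885
3. 66.325438, -131.364967
4. 68.367933, 12.577367
5. -88.582783, 175.773352
6. 34.546288, 66.173870

Point 1:
  φ: 59.36′ = 0.989333°; total 30.9893333
  hemisphere S, so the sign is −
  Lon: 25 + 38.8608/60 = 25.6476800
  W ⇒ negate
Point 2:
  Latitude: 7 + 41.19/60 = 7.6865000
  S ⇒ negate
  Lon: 77 + 2.2731/60 = 77.0378850
  hemisphere W, so the sign is −
Point 3:
  Latitude: 66 + 19.5263/60 = 66.3254383
  N ⇒ keep positive
  λ: 21.898′ = 0.364967°; total 131.3649667
  hemisphere W, so the sign is −
Point 4:
  φ: split at 2 digits → 68° and 22.076′; 68 + 22.076/60 = 68.3679333
  N → positive
  λ: degrees = first 3 digits = 12, minutes = 34.642; 12 + 34.642/60 = 12.5773667
  E → positive
Point 5:
  φ: 88 + 34.967/60 = 88.5827833
  S ⇒ negate
  λ: 175 + 46.4011/60 = 175.7733517
  E ⇒ keep positive
Point 6:
  φ: split at 2 digits → 34° and 32.7773′; 34 + 32.7773/60 = 34.5462883
  N ⇒ keep positive
  λ: split at 3 digits → 066° and 10.4322′; 66 + 10.4322/60 = 66.1738700
  E → positive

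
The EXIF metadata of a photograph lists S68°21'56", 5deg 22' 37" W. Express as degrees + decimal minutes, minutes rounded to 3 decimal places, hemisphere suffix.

Latitude: seconds/60 = 0.93333; minutes = 21 + 0.93333 = 21.93333
Longitude: 22 + 37/60 = 22.61667′

68° 21.933′ S, 5° 22.617′ W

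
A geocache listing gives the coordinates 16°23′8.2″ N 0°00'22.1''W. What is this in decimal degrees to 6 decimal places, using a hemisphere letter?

16.385611° N, 0.006139° W

Latitude: 23′ + 8.2″ = 23.13667′; 16 + 23.13667/60 = 16.3856111
Longitude: 0° + 0/60 + 22.1/3600 = 0 + 0.000000 + 0.006139 = 0.0061389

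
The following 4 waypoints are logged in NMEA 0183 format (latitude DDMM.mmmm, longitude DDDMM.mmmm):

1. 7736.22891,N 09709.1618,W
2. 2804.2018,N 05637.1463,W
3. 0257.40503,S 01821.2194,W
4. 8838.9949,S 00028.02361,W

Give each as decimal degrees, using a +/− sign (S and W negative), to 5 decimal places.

Point 1:
  φ: split at 2 digits → 77° and 36.22891′; 77 + 36.22891/60 = 77.603815
  N → positive
  λ: degrees = first 3 digits = 97, minutes = 9.1618; 97 + 9.1618/60 = 97.152697
  W ⇒ negate
Point 2:
  Latitude: split at 2 digits → 28° and 4.2018′; 28 + 4.2018/60 = 28.070030
  N ⇒ keep positive
  λ: degrees = first 3 digits = 56, minutes = 37.1463; 56 + 37.1463/60 = 56.619105
  W → negative
Point 3:
  φ: degrees = first 2 digits = 2, minutes = 57.40503; 2 + 57.40503/60 = 2.956751
  S → negative
  Lon: degrees = first 3 digits = 18, minutes = 21.2194; 18 + 21.2194/60 = 18.353657
  W ⇒ negate
Point 4:
  φ: degrees = first 2 digits = 88, minutes = 38.9949; 88 + 38.9949/60 = 88.649915
  hemisphere S, so the sign is −
  Lon: degrees = first 3 digits = 0, minutes = 28.02361; 0 + 28.02361/60 = 0.467060
  hemisphere W, so the sign is −

1. 77.60382, -97.15270
2. 28.07003, -56.61911
3. -2.95675, -18.35366
4. -88.64992, -0.46706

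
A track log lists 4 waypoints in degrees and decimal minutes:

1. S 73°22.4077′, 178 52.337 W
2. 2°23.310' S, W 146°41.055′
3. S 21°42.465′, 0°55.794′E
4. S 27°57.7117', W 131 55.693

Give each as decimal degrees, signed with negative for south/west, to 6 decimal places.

1. -73.373462, -178.872283
2. -2.388500, -146.684250
3. -21.707750, 0.929900
4. -27.961862, -131.928217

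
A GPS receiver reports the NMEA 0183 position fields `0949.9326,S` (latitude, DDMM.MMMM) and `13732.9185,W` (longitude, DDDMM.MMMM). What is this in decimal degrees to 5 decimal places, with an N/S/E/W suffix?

9.83221° S, 137.54864° W

Lat: split at 2 digits → 09° and 49.9326′; 9 + 49.9326/60 = 9.832210
Longitude: split at 3 digits → 137° and 32.9185′; 137 + 32.9185/60 = 137.548642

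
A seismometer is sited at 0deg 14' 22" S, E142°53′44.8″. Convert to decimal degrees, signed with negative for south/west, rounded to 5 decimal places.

-0.23944, 142.89578

φ: 14′ + 22″ = 14.36667′; 0 + 14.36667/60 = 0.239444
hemisphere S, so the sign is −
Longitude: 142 + 53/60 + 44.8/3600 = 142.895778
E ⇒ keep positive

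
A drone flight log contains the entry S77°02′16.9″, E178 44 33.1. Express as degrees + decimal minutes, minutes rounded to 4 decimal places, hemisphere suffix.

77° 2.2817′ S, 178° 44.5517′ E

Lat: 2 + 16.9/60 = 2.281667′
Lon: seconds/60 = 0.55167; minutes = 44 + 0.55167 = 44.551667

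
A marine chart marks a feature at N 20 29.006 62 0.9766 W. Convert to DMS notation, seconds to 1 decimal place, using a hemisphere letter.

20°29′0.4″ N, 62°00′58.6″ W

φ: fractional minutes 0.00600 × 60 = 0.360″
Longitude: fractional minutes 0.97660 × 60 = 58.596″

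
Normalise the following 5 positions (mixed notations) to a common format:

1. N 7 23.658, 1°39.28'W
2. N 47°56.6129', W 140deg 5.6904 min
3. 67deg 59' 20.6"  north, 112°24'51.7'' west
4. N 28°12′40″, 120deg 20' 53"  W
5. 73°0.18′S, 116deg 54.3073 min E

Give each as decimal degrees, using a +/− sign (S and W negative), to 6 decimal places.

Point 1:
  Latitude: 23.658′ = 0.394300°; total 7.3943000
  N ⇒ keep positive
  Longitude: 39.28′ = 0.654667°; total 1.6546667
  hemisphere W, so the sign is −
Point 2:
  φ: 47 + 56.6129/60 = 47.9435483
  N ⇒ keep positive
  λ: 140 + 5.6904/60 = 140.0948400
  W → negative
Point 3:
  Latitude: 59′ + 20.6″ = 59.34333′; 67 + 59.34333/60 = 67.9890556
  N → positive
  λ: 24′ + 51.7″ = 24.86167′; 112 + 24.86167/60 = 112.4143611
  W ⇒ negate
Point 4:
  Latitude: 12′ + 40″ = 12.66667′; 28 + 12.66667/60 = 28.2111111
  N ⇒ keep positive
  Longitude: 20′ + 53″ = 20.88333′; 120 + 20.88333/60 = 120.3480556
  W → negative
Point 5:
  Latitude: 0.18′ = 0.003000°; total 73.0030000
  S → negative
  λ: 116 + 54.3073/60 = 116.9051217
  E → positive

1. 7.394300, -1.654667
2. 47.943548, -140.094840
3. 67.989056, -112.414361
4. 28.211111, -120.348056
5. -73.003000, 116.905122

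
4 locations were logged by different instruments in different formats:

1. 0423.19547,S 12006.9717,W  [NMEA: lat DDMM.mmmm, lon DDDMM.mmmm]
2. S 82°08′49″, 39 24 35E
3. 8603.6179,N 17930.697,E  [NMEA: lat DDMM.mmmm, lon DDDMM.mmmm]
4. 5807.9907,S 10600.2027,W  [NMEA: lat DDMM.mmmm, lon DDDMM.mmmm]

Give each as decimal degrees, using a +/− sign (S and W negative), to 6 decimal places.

1. -4.386591, -120.116195
2. -82.146944, 39.409722
3. 86.060298, 179.511617
4. -58.133178, -106.003378

Point 1:
  φ: degrees = first 2 digits = 4, minutes = 23.19547; 4 + 23.19547/60 = 4.3865912
  hemisphere S, so the sign is −
  Longitude: split at 3 digits → 120° and 6.9717′; 120 + 6.9717/60 = 120.1161950
  W ⇒ negate
Point 2:
  Lat: 82 + 8/60 + 49/3600 = 82.1469444
  S ⇒ negate
  Lon: 39 + 24/60 + 35/3600 = 39.4097222
  E → positive
Point 3:
  Lat: degrees = first 2 digits = 86, minutes = 3.6179; 86 + 3.6179/60 = 86.0602983
  N → positive
  Longitude: split at 3 digits → 179° and 30.697′; 179 + 30.697/60 = 179.5116167
  E → positive
Point 4:
  φ: degrees = first 2 digits = 58, minutes = 7.9907; 58 + 7.9907/60 = 58.1331783
  S ⇒ negate
  λ: split at 3 digits → 106° and 0.2027′; 106 + 0.2027/60 = 106.0033783
  hemisphere W, so the sign is −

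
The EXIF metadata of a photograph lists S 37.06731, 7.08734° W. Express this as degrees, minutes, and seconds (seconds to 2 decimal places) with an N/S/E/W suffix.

Latitude: 0.067310 × 60 = 4.03860′ → 4′, remainder × 60 = 2.3160″
Lon: 0.087340° → 5.24040′; 0.24040 × 60 = 14.4240″

37°04′2.32″ S, 7°05′14.42″ W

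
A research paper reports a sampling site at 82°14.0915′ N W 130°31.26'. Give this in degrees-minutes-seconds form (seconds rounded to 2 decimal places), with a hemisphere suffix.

82°14′5.49″ N, 130°31′15.60″ W

φ: fractional minutes 0.09150 × 60 = 5.4900″
λ: fractional minutes 0.26000 × 60 = 15.6000″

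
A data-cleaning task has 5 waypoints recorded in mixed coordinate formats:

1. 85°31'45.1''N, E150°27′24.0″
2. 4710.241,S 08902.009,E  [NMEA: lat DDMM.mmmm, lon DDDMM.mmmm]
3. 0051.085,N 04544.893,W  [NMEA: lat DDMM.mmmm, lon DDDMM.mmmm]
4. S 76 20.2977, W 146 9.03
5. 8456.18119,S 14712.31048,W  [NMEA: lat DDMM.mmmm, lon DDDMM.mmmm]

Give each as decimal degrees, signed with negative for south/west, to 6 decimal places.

1. 85.529194, 150.456667
2. -47.170683, 89.033483
3. 0.851417, -45.748217
4. -76.338295, -146.150500
5. -84.936353, -147.205175

Point 1:
  Lat: 85 + 31/60 + 45.1/3600 = 85.5291944
  N → positive
  Longitude: 150 + 27/60 + 24/3600 = 150.4566667
  E ⇒ keep positive
Point 2:
  φ: split at 2 digits → 47° and 10.241′; 47 + 10.241/60 = 47.1706833
  S → negative
  λ: split at 3 digits → 089° and 2.009′; 89 + 2.009/60 = 89.0334833
  E → positive
Point 3:
  Latitude: split at 2 digits → 00° and 51.085′; 0 + 51.085/60 = 0.8514167
  N → positive
  Lon: degrees = first 3 digits = 45, minutes = 44.893; 45 + 44.893/60 = 45.7482167
  W → negative
Point 4:
  Lat: 76 + 20.2977/60 = 76.3382950
  hemisphere S, so the sign is −
  λ: 9.03′ = 0.150500°; total 146.1505000
  W → negative
Point 5:
  Lat: degrees = first 2 digits = 84, minutes = 56.18119; 84 + 56.18119/60 = 84.9363532
  S ⇒ negate
  λ: split at 3 digits → 147° and 12.31048′; 147 + 12.31048/60 = 147.2051747
  W → negative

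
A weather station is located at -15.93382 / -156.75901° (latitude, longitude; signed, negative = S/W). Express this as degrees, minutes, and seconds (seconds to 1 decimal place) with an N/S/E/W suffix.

15°56′1.8″ S, 156°45′32.4″ W

Latitude is negative → S; |value| = 15.933820
φ: whole degrees 15; 56.02920′ → 56′ and 1.752″
Longitude is negative → W; |value| = 156.759010
Longitude: whole degrees 156; 45.54060′ → 45′ and 32.436″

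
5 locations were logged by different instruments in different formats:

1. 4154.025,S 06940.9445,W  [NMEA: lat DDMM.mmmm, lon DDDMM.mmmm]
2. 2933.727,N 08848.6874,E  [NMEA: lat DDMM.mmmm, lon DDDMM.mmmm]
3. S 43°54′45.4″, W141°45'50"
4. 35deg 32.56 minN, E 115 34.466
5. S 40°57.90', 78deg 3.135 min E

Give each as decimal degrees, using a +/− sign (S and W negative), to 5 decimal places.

1. -41.90042, -69.68241
2. 29.56212, 88.81146
3. -43.91261, -141.76389
4. 35.54267, 115.57443
5. -40.96500, 78.05225

Point 1:
  φ: split at 2 digits → 41° and 54.025′; 41 + 54.025/60 = 41.900417
  hemisphere S, so the sign is −
  λ: split at 3 digits → 069° and 40.9445′; 69 + 40.9445/60 = 69.682408
  W ⇒ negate
Point 2:
  Lat: split at 2 digits → 29° and 33.727′; 29 + 33.727/60 = 29.562117
  N ⇒ keep positive
  Lon: degrees = first 3 digits = 88, minutes = 48.6874; 88 + 48.6874/60 = 88.811457
  E ⇒ keep positive
Point 3:
  Latitude: 43° + 54/60 + 45.4/3600 = 43 + 0.900000 + 0.012611 = 43.912611
  S → negative
  Lon: 45′ + 50″ = 45.83333′; 141 + 45.83333/60 = 141.763889
  hemisphere W, so the sign is −
Point 4:
  Latitude: 35 + 32.56/60 = 35.542667
  N → positive
  Lon: 34.466′ = 0.574433°; total 115.574433
  E ⇒ keep positive
Point 5:
  Lat: 57.9′ = 0.965000°; total 40.965000
  hemisphere S, so the sign is −
  λ: 3.135′ = 0.052250°; total 78.052250
  E ⇒ keep positive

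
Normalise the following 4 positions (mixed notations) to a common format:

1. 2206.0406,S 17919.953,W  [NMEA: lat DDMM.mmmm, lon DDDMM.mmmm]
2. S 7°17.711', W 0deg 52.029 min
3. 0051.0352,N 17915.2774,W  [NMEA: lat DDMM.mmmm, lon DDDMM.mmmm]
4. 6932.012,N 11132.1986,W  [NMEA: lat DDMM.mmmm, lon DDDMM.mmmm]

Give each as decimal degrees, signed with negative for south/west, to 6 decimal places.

Point 1:
  Latitude: split at 2 digits → 22° and 6.0406′; 22 + 6.0406/60 = 22.1006767
  S ⇒ negate
  Lon: degrees = first 3 digits = 179, minutes = 19.953; 179 + 19.953/60 = 179.3325500
  hemisphere W, so the sign is −
Point 2:
  Lat: 17.711′ = 0.295183°; total 7.2951833
  S ⇒ negate
  λ: 0 + 52.029/60 = 0.8671500
  hemisphere W, so the sign is −
Point 3:
  Lat: split at 2 digits → 00° and 51.0352′; 0 + 51.0352/60 = 0.8505867
  N → positive
  λ: degrees = first 3 digits = 179, minutes = 15.2774; 179 + 15.2774/60 = 179.2546233
  W → negative
Point 4:
  φ: degrees = first 2 digits = 69, minutes = 32.012; 69 + 32.012/60 = 69.5335333
  N ⇒ keep positive
  Longitude: degrees = first 3 digits = 111, minutes = 32.1986; 111 + 32.1986/60 = 111.5366433
  W ⇒ negate

1. -22.100677, -179.332550
2. -7.295183, -0.867150
3. 0.850587, -179.254623
4. 69.533533, -111.536643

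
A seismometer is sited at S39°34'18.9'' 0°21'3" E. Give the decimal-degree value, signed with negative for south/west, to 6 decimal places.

Lat: 39° + 34/60 + 18.9/3600 = 39 + 0.566667 + 0.005250 = 39.5719167
S → negative
λ: 21′ + 3″ = 21.05000′; 0 + 21.05000/60 = 0.3508333
E → positive

-39.571917, 0.350833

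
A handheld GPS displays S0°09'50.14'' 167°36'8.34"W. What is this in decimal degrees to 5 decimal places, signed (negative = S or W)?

Latitude: 9′ + 50.14″ = 9.83567′; 0 + 9.83567/60 = 0.163928
S ⇒ negate
Longitude: 36′ + 8.34″ = 36.13900′; 167 + 36.13900/60 = 167.602317
W ⇒ negate

-0.16393, -167.60232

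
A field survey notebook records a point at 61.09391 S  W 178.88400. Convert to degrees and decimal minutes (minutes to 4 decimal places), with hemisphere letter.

61° 5.6346′ S, 178° 53.0400′ W

φ: 61° + 0.093910 × 60 = 61° 5.634600′
Lon: fractional part 0.884000 → 53.040000 minutes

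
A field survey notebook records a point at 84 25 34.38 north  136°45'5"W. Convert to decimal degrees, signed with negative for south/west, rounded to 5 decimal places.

Latitude: 25′ + 34.38″ = 25.57300′; 84 + 25.57300/60 = 84.426217
N → positive
Longitude: 45′ + 5″ = 45.08333′; 136 + 45.08333/60 = 136.751389
hemisphere W, so the sign is −

84.42622, -136.75139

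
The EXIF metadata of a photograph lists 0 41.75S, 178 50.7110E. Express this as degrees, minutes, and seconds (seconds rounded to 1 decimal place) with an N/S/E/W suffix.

0°41′45.0″ S, 178°50′42.7″ E

Latitude: 41.75000′ → 41′ and 0.75000 × 60 = 45.000″
Longitude: fractional minutes 0.71100 × 60 = 42.660″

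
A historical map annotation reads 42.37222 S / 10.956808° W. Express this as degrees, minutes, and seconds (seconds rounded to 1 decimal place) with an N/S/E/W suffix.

φ: 0.372220° → 22.33320′; 0.33320 × 60 = 19.992″
Longitude: 0.956808 × 60 = 57.40848′ → 57′, remainder × 60 = 24.509″

42°22′20.0″ S, 10°57′24.5″ W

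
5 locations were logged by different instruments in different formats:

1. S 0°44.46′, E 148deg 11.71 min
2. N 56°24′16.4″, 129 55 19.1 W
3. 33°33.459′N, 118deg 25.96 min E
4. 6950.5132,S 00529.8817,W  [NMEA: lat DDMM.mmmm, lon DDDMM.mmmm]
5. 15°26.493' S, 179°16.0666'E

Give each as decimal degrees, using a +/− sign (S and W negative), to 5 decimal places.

1. -0.74100, 148.19517
2. 56.40456, -129.92197
3. 33.55765, 118.43267
4. -69.84189, -5.49803
5. -15.44155, 179.26778

Point 1:
  φ: 0 + 44.46/60 = 0.741000
  S ⇒ negate
  Longitude: 148 + 11.71/60 = 148.195167
  E → positive
Point 2:
  φ: 56 + 24/60 + 16.4/3600 = 56.404556
  N → positive
  Lon: 129° + 55/60 + 19.1/3600 = 129 + 0.916667 + 0.005306 = 129.921972
  hemisphere W, so the sign is −
Point 3:
  Latitude: 33 + 33.459/60 = 33.557650
  N → positive
  Longitude: 25.96′ = 0.432667°; total 118.432667
  E → positive
Point 4:
  Lat: degrees = first 2 digits = 69, minutes = 50.5132; 69 + 50.5132/60 = 69.841887
  hemisphere S, so the sign is −
  Lon: degrees = first 3 digits = 5, minutes = 29.8817; 5 + 29.8817/60 = 5.498028
  hemisphere W, so the sign is −
Point 5:
  φ: 15 + 26.493/60 = 15.441550
  S ⇒ negate
  Lon: 16.0666′ = 0.267777°; total 179.267777
  E ⇒ keep positive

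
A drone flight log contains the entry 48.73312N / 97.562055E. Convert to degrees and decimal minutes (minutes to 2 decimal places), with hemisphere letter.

Lat: fractional part 0.733120 → 43.9872 minutes
Lon: minutes = (97.562055 − 97) × 60 = 33.7233

48° 43.99′ N, 97° 33.72′ E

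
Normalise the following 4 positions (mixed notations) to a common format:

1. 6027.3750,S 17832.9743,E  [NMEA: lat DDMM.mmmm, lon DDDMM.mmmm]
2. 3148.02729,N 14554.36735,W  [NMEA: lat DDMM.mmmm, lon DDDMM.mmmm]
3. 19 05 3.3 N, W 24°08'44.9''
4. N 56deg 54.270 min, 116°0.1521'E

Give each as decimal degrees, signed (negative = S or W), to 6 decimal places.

Point 1:
  φ: degrees = first 2 digits = 60, minutes = 27.375; 60 + 27.375/60 = 60.4562500
  S ⇒ negate
  λ: split at 3 digits → 178° and 32.9743′; 178 + 32.9743/60 = 178.5495717
  E ⇒ keep positive
Point 2:
  φ: degrees = first 2 digits = 31, minutes = 48.02729; 31 + 48.02729/60 = 31.8004548
  N → positive
  Lon: split at 3 digits → 145° and 54.36735′; 145 + 54.36735/60 = 145.9061225
  W ⇒ negate
Point 3:
  Latitude: 5′ + 3.3″ = 5.05500′; 19 + 5.05500/60 = 19.0842500
  N → positive
  Lon: 24 + 8/60 + 44.9/3600 = 24.1458056
  W ⇒ negate
Point 4:
  Lat: 54.27′ = 0.904500°; total 56.9045000
  N ⇒ keep positive
  Longitude: 0.1521′ = 0.002535°; total 116.0025350
  E → positive

1. -60.456250, 178.549572
2. 31.800455, -145.906123
3. 19.084250, -24.145806
4. 56.904500, 116.002535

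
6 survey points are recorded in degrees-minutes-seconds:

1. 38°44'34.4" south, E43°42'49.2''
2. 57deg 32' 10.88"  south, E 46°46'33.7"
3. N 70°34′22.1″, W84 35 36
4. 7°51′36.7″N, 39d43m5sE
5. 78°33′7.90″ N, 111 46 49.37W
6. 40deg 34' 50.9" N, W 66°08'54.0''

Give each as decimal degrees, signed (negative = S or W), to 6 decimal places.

Point 1:
  Latitude: 38° + 44/60 + 34.4/3600 = 38 + 0.733333 + 0.009556 = 38.7428889
  S ⇒ negate
  Lon: 43° + 42/60 + 49.2/3600 = 43 + 0.700000 + 0.013667 = 43.7136667
  E ⇒ keep positive
Point 2:
  φ: 57° + 32/60 + 10.88/3600 = 57 + 0.533333 + 0.003022 = 57.5363556
  S ⇒ negate
  Longitude: 46′ + 33.7″ = 46.56167′; 46 + 46.56167/60 = 46.7760278
  E → positive
Point 3:
  φ: 70° + 34/60 + 22.1/3600 = 70 + 0.566667 + 0.006139 = 70.5728056
  N → positive
  Longitude: 84° + 35/60 + 36/3600 = 84 + 0.583333 + 0.010000 = 84.5933333
  hemisphere W, so the sign is −
Point 4:
  φ: 51′ + 36.7″ = 51.61167′; 7 + 51.61167/60 = 7.8601944
  N → positive
  λ: 39 + 43/60 + 5/3600 = 39.7180556
  E → positive
Point 5:
  Latitude: 78° + 33/60 + 7.9/3600 = 78 + 0.550000 + 0.002194 = 78.5521944
  N ⇒ keep positive
  Lon: 111° + 46/60 + 49.37/3600 = 111 + 0.766667 + 0.013714 = 111.7803806
  W ⇒ negate
Point 6:
  φ: 34′ + 50.9″ = 34.84833′; 40 + 34.84833/60 = 40.5808056
  N ⇒ keep positive
  λ: 8′ + 54″ = 8.90000′; 66 + 8.90000/60 = 66.1483333
  W → negative

1. -38.742889, 43.713667
2. -57.536356, 46.776028
3. 70.572806, -84.593333
4. 7.860194, 39.718056
5. 78.552194, -111.780381
6. 40.580806, -66.148333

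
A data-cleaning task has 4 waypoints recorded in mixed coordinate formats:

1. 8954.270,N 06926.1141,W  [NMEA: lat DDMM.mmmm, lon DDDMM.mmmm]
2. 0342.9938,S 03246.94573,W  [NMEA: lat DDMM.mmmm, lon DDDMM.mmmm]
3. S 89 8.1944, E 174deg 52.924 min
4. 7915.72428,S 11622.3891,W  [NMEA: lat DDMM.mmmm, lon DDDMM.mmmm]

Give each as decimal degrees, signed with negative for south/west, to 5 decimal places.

1. 89.90450, -69.43524
2. -3.71656, -32.78243
3. -89.13657, 174.88207
4. -79.26207, -116.37315

Point 1:
  Latitude: split at 2 digits → 89° and 54.27′; 89 + 54.27/60 = 89.904500
  N ⇒ keep positive
  Longitude: degrees = first 3 digits = 69, minutes = 26.1141; 69 + 26.1141/60 = 69.435235
  W ⇒ negate
Point 2:
  Lat: degrees = first 2 digits = 3, minutes = 42.9938; 3 + 42.9938/60 = 3.716563
  S ⇒ negate
  Longitude: degrees = first 3 digits = 32, minutes = 46.94573; 32 + 46.94573/60 = 32.782429
  W → negative
Point 3:
  φ: 89 + 8.1944/60 = 89.136573
  hemisphere S, so the sign is −
  Longitude: 174 + 52.924/60 = 174.882067
  E → positive
Point 4:
  Latitude: degrees = first 2 digits = 79, minutes = 15.72428; 79 + 15.72428/60 = 79.262071
  S ⇒ negate
  λ: split at 3 digits → 116° and 22.3891′; 116 + 22.3891/60 = 116.373152
  W ⇒ negate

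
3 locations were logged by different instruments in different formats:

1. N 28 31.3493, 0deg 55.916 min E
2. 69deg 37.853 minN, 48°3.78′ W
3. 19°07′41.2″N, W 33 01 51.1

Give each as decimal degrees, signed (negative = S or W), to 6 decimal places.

1. 28.522488, 0.931933
2. 69.630883, -48.063000
3. 19.128111, -33.030861

Point 1:
  Lat: 31.3493′ = 0.522488°; total 28.5224883
  N → positive
  Lon: 55.916′ = 0.931933°; total 0.9319333
  E → positive
Point 2:
  φ: 69 + 37.853/60 = 69.6308833
  N → positive
  Lon: 48 + 3.78/60 = 48.0630000
  W ⇒ negate
Point 3:
  Latitude: 19° + 7/60 + 41.2/3600 = 19 + 0.116667 + 0.011444 = 19.1281111
  N ⇒ keep positive
  λ: 33 + 1/60 + 51.1/3600 = 33.0308611
  W ⇒ negate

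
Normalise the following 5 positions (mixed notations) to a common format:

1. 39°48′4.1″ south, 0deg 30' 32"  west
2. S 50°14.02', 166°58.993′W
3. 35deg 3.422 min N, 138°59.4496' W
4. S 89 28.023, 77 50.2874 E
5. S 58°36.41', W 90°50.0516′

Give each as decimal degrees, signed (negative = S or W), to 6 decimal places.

1. -39.801139, -0.508889
2. -50.233667, -166.983217
3. 35.057033, -138.990827
4. -89.467050, 77.838123
5. -58.606833, -90.834193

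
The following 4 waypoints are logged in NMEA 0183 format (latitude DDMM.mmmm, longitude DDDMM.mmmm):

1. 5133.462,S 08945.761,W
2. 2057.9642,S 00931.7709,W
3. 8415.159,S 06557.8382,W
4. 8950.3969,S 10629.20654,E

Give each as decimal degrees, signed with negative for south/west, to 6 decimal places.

1. -51.557700, -89.762683
2. -20.966070, -9.529515
3. -84.252650, -65.963970
4. -89.839948, 106.486776

Point 1:
  φ: degrees = first 2 digits = 51, minutes = 33.462; 51 + 33.462/60 = 51.5577000
  hemisphere S, so the sign is −
  Lon: split at 3 digits → 089° and 45.761′; 89 + 45.761/60 = 89.7626833
  hemisphere W, so the sign is −
Point 2:
  Latitude: degrees = first 2 digits = 20, minutes = 57.9642; 20 + 57.9642/60 = 20.9660700
  hemisphere S, so the sign is −
  Longitude: split at 3 digits → 009° and 31.7709′; 9 + 31.7709/60 = 9.5295150
  W ⇒ negate
Point 3:
  φ: split at 2 digits → 84° and 15.159′; 84 + 15.159/60 = 84.2526500
  S ⇒ negate
  Lon: degrees = first 3 digits = 65, minutes = 57.8382; 65 + 57.8382/60 = 65.9639700
  W → negative
Point 4:
  φ: split at 2 digits → 89° and 50.3969′; 89 + 50.3969/60 = 89.8399483
  S ⇒ negate
  Longitude: split at 3 digits → 106° and 29.20654′; 106 + 29.20654/60 = 106.4867757
  E → positive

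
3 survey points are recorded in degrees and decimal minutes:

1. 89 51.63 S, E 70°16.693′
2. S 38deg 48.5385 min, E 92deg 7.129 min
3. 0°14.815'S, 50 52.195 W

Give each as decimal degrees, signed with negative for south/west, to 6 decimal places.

1. -89.860500, 70.278217
2. -38.808975, 92.118817
3. -0.246917, -50.869917

Point 1:
  φ: 89 + 51.63/60 = 89.8605000
  S → negative
  λ: 16.693′ = 0.278217°; total 70.2782167
  E → positive
Point 2:
  Lat: 38 + 48.5385/60 = 38.8089750
  S → negative
  Lon: 7.129′ = 0.118817°; total 92.1188167
  E → positive
Point 3:
  Latitude: 14.815′ = 0.246917°; total 0.2469167
  S ⇒ negate
  λ: 50 + 52.195/60 = 50.8699167
  W ⇒ negate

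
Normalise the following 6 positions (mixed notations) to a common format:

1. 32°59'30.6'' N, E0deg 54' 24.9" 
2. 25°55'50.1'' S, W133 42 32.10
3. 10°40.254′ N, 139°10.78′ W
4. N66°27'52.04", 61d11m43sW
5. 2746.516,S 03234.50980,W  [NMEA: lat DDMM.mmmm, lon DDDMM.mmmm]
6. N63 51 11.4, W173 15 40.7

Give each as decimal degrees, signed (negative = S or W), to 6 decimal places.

1. 32.991833, 0.906917
2. -25.930583, -133.708917
3. 10.670900, -139.179667
4. 66.464456, -61.195278
5. -27.775267, -32.575163
6. 63.853167, -173.261306

Point 1:
  Lat: 59′ + 30.6″ = 59.51000′; 32 + 59.51000/60 = 32.9918333
  N → positive
  λ: 54′ + 24.9″ = 54.41500′; 0 + 54.41500/60 = 0.9069167
  E ⇒ keep positive
Point 2:
  Latitude: 25 + 55/60 + 50.1/3600 = 25.9305833
  S ⇒ negate
  Lon: 42′ + 32.1″ = 42.53500′; 133 + 42.53500/60 = 133.7089167
  W → negative
Point 3:
  φ: 10 + 40.254/60 = 10.6709000
  N ⇒ keep positive
  Lon: 139 + 10.78/60 = 139.1796667
  W ⇒ negate
Point 4:
  φ: 27′ + 52.04″ = 27.86733′; 66 + 27.86733/60 = 66.4644556
  N → positive
  Longitude: 61 + 11/60 + 43/3600 = 61.1952778
  W → negative
Point 5:
  Lat: split at 2 digits → 27° and 46.516′; 27 + 46.516/60 = 27.7752667
  S ⇒ negate
  λ: split at 3 digits → 032° and 34.5098′; 32 + 34.5098/60 = 32.5751633
  hemisphere W, so the sign is −
Point 6:
  Latitude: 51′ + 11.4″ = 51.19000′; 63 + 51.19000/60 = 63.8531667
  N ⇒ keep positive
  λ: 173 + 15/60 + 40.7/3600 = 173.2613056
  hemisphere W, so the sign is −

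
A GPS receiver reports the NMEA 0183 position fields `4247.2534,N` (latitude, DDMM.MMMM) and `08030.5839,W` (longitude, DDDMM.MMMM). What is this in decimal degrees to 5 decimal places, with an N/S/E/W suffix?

42.78756° N, 80.50973° W

φ: split at 2 digits → 42° and 47.2534′; 42 + 47.2534/60 = 42.787557
Lon: degrees = first 3 digits = 80, minutes = 30.5839; 80 + 30.5839/60 = 80.509732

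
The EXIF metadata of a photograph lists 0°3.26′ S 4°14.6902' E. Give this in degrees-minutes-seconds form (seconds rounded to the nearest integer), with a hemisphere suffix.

Latitude: 3.26000′ → 3′ and 0.26000 × 60 = 15.60″
Lon: fractional minutes 0.69020 × 60 = 41.41″

0°03′16″ S, 4°14′41″ E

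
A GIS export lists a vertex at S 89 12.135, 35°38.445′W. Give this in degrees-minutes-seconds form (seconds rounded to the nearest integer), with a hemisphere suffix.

Latitude: 12.13500′ → 12′ and 0.13500 × 60 = 8.10″
λ: fractional minutes 0.44500 × 60 = 26.70″

89°12′8″ S, 35°38′27″ W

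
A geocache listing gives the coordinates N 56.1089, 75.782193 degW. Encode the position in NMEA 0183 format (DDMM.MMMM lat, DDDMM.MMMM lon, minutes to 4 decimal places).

φ: 56° + 0.108900 × 60 = 56° 6.534000′
λ: 75° + 0.782193 × 60 = 75° 46.931580′

5606.5340,N / 07546.9316,W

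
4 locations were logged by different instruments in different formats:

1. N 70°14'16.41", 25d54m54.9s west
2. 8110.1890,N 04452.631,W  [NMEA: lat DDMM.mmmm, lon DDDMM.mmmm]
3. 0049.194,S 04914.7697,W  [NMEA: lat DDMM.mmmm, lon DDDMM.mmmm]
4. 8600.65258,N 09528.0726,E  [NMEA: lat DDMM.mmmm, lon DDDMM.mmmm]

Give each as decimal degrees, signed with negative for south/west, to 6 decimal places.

Point 1:
  φ: 70° + 14/60 + 16.41/3600 = 70 + 0.233333 + 0.004558 = 70.2378917
  N → positive
  Lon: 25 + 54/60 + 54.9/3600 = 25.9152500
  W → negative
Point 2:
  Lat: split at 2 digits → 81° and 10.189′; 81 + 10.189/60 = 81.1698167
  N → positive
  Longitude: degrees = first 3 digits = 44, minutes = 52.631; 44 + 52.631/60 = 44.8771833
  W → negative
Point 3:
  Latitude: split at 2 digits → 00° and 49.194′; 0 + 49.194/60 = 0.8199000
  S ⇒ negate
  Lon: degrees = first 3 digits = 49, minutes = 14.7697; 49 + 14.7697/60 = 49.2461617
  W ⇒ negate
Point 4:
  Lat: degrees = first 2 digits = 86, minutes = 0.65258; 86 + 0.65258/60 = 86.0108763
  N → positive
  λ: degrees = first 3 digits = 95, minutes = 28.0726; 95 + 28.0726/60 = 95.4678767
  E ⇒ keep positive

1. 70.237892, -25.915250
2. 81.169817, -44.877183
3. -0.819900, -49.246162
4. 86.010876, 95.467877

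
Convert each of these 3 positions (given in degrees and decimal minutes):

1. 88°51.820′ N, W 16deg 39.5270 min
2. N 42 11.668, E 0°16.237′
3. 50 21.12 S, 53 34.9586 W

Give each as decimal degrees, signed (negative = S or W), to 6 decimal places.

1. 88.863667, -16.658783
2. 42.194467, 0.270617
3. -50.352000, -53.582643

Point 1:
  φ: 51.82′ = 0.863667°; total 88.8636667
  N → positive
  λ: 39.527′ = 0.658783°; total 16.6587833
  hemisphere W, so the sign is −
Point 2:
  Latitude: 11.668′ = 0.194467°; total 42.1944667
  N → positive
  λ: 16.237′ = 0.270617°; total 0.2706167
  E ⇒ keep positive
Point 3:
  Lat: 50 + 21.12/60 = 50.3520000
  S → negative
  λ: 34.9586′ = 0.582643°; total 53.5826433
  W ⇒ negate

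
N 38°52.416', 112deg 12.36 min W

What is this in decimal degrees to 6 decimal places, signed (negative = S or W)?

38.873600, -112.206000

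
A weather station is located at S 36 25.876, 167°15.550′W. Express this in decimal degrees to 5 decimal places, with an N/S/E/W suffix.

Latitude: 36 + 25.876/60 = 36.431267
Longitude: 167 + 15.55/60 = 167.259167

36.43127° S, 167.25917° W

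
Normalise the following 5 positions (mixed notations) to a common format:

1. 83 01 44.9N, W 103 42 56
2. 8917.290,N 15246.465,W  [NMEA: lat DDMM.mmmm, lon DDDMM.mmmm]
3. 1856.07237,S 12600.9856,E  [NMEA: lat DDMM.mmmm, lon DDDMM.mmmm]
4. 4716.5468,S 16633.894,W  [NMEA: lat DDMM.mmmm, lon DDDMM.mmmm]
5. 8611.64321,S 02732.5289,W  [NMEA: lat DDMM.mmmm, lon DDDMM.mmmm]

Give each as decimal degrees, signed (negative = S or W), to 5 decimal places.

1. 83.02914, -103.71556
2. 89.28817, -152.77442
3. -18.93454, 126.01643
4. -47.27578, -166.56490
5. -86.19405, -27.54215

Point 1:
  Latitude: 83 + 1/60 + 44.9/3600 = 83.029139
  N → positive
  Longitude: 103° + 42/60 + 56/3600 = 103 + 0.700000 + 0.015556 = 103.715556
  W ⇒ negate
Point 2:
  φ: split at 2 digits → 89° and 17.29′; 89 + 17.29/60 = 89.288167
  N ⇒ keep positive
  λ: degrees = first 3 digits = 152, minutes = 46.465; 152 + 46.465/60 = 152.774417
  W ⇒ negate
Point 3:
  φ: split at 2 digits → 18° and 56.07237′; 18 + 56.07237/60 = 18.934540
  S ⇒ negate
  Lon: degrees = first 3 digits = 126, minutes = 0.9856; 126 + 0.9856/60 = 126.016427
  E ⇒ keep positive
Point 4:
  Latitude: degrees = first 2 digits = 47, minutes = 16.5468; 47 + 16.5468/60 = 47.275780
  S → negative
  Lon: split at 3 digits → 166° and 33.894′; 166 + 33.894/60 = 166.564900
  W → negative
Point 5:
  Latitude: split at 2 digits → 86° and 11.64321′; 86 + 11.64321/60 = 86.194054
  S ⇒ negate
  λ: split at 3 digits → 027° and 32.5289′; 27 + 32.5289/60 = 27.542148
  W → negative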